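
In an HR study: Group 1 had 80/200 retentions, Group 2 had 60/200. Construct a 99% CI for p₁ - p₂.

p̂₁ = 0.4, p̂₂ = 0.3. Difference = 0.1. CI = (-0.022, 0.222)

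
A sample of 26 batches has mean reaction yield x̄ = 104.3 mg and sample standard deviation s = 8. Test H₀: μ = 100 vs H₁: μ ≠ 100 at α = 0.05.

t = (x̄ - μ₀)/(s/√n) = (104.3 - 100)/(8/√26) = 2.741. df = 25, critical t = ±2.06. Reject H₀.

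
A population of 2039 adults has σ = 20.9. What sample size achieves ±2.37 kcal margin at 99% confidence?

Without FPC: n₀ = (2.576×20.9/2.37)² = 516.045. With FPC: n = n₀N/(n₀+N-1) = 412.0 → n = 412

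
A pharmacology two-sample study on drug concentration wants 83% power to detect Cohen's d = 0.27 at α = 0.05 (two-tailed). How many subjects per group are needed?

z_{α/2} = 1.96, z_β = Φ⁻¹(0.83) = 0.954. For small effect (d = 0.27): n per group = 2(z_{α/2} + z_β)²/d² = 2(1.96 + 0.954)²/0.27² = 233.0 → 233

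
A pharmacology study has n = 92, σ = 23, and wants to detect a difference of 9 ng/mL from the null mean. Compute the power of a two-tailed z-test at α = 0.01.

SE = σ/√n = 23/√92 = 2.398. Non-centrality λ = d/SE = 9/2.398 = 3.753. Power ≈ Φ(λ - z_{α/2}) = Φ(3.753 - 2.576) = Φ(1.177) = 0.88.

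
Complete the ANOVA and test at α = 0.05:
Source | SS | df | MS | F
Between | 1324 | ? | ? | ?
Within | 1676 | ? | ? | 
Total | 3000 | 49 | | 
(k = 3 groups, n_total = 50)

df_between = 2, df_within = 47. MS_between = 662.0, MS_within = 35.66. F = 18.564, F_crit ≈ 3.195. Reject H₀.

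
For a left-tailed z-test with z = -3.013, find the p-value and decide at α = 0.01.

p = P(Z < -3.013) = Φ(-3.013) ≈ 0.0013. Since p < 0.01, reject H₀ (significant) at α = 0.01.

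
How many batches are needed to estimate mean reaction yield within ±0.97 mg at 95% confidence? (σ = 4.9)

n = (z*σ/E)² = (1.96×4.9/0.97)² = 98.03 → n = 99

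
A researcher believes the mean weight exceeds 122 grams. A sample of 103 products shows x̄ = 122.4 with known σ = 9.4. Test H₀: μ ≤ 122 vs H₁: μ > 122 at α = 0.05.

z = 0.432. Critical value: 1.645. Fail to reject H₀.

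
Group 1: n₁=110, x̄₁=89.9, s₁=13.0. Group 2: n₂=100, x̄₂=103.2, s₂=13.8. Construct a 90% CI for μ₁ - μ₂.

Difference = -13.3. SE = √(13.0²/110 + 13.8²/100) = 1.855. CI = (-16.35, -10.25)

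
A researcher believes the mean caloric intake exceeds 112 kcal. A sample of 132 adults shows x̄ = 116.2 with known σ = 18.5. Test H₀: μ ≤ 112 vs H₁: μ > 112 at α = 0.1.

z = 2.608. Critical value: 1.28. Reject H₀.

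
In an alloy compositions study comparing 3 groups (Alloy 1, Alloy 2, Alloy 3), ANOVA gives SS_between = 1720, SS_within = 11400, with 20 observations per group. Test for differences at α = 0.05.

df_between = 2, df_within = 57. F = MS_between/MS_within = 860.0/200.0 = 4.3. F_crit ≈ 3.159. Reject H₀. At least one mean differs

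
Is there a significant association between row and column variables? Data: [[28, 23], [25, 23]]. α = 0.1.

χ² = 0.079. df = 1, critical = 2.706. Fail to reject H₀. No evidence of dependence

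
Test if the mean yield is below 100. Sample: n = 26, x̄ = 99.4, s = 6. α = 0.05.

t = (99.4 - 100)/(6/√26) = -0.51, df = 25. Critical t = -1.708. Fail to reject H₀.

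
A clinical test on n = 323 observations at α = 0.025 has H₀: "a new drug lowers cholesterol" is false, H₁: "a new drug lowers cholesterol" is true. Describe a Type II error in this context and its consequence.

Type II error: failing to reject H₀ when it is false — concluding that a new drug lowers cholesterol is not supported when in fact it is. Consequence: shelving an effective drug — patients miss out on a treatment that would have helped.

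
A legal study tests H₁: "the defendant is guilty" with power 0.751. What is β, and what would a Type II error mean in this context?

β = 1 - power = 1 - 0.751 = 0.249. A Type II error is failing to reject H₀ when H₀ is false (false negative) — here, failing to conclude that the defendant is guilty when in fact it is true. Consequence: acquitting a guilty person.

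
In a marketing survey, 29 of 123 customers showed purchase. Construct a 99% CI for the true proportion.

p̂ = 0.236. CI = p̂ ± z*√(p̂(1-p̂)/n) = (0.137, 0.334)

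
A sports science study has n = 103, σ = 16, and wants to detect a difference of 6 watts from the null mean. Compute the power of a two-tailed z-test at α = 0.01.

SE = σ/√n = 16/√103 = 1.577. Non-centrality λ = d/SE = 6/1.577 = 3.806. Power ≈ Φ(λ - z_{α/2}) = Φ(3.806 - 2.576) = Φ(1.23) = 0.891.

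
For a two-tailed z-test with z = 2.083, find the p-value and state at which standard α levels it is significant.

p = 2·P(Z > |2.083|) = 2·(1 - Φ(2.083)) ≈ 0.0373. Significant at α = 0.1; Significant at α = 0.05.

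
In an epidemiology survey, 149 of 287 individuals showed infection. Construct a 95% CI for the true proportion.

p̂ = 0.519. CI = p̂ ± z*√(p̂(1-p̂)/n) = (0.461, 0.577)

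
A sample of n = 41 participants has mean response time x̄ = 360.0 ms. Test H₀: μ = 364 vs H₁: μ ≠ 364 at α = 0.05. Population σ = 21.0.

z = (x̄ - μ₀)/(σ/√n) = (360.0 - 364)/(21.0/√41) = -1.22. Critical value: ±1.96. Since |-1.22| ≤ 1.96, Fail to reject H₀.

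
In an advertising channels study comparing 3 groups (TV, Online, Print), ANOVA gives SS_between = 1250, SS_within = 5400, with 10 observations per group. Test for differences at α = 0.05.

df_between = 2, df_within = 27. F = MS_between/MS_within = 625.0/200.0 = 3.125. F_crit ≈ 3.354. Fail to reject H₀.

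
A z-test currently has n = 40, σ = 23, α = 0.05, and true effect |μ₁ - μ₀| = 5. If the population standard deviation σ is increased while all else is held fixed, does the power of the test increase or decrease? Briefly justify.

Power decreases: a larger σ inflates the standard error σ/√n, pulling the sampling distribution under H₁ back toward the critical value.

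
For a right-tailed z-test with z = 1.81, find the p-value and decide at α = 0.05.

p = P(Z > 1.81) = 1 - Φ(1.81) ≈ 0.0351. Since p < 0.05, reject H₀ (significant) at α = 0.05.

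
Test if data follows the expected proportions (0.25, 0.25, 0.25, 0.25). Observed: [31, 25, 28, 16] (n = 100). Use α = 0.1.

Expected: [25.0, 25.0, 25.0, 25.0]. χ² = 5.04. df = 3, critical = 6.251. Fail to reject H₀.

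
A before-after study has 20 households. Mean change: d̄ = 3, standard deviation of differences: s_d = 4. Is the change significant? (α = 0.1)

t = d̄/(s_d/√n) = 3/(4/√20) = 3.354. df = 19, critical t = ±1.729. Reject H₀.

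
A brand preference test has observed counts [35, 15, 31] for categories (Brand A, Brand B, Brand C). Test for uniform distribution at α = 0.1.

Expected = 27 each. χ² = Σ(O-E)²/E = 8.296. df = 2, critical value = 4.605. Reject H₀.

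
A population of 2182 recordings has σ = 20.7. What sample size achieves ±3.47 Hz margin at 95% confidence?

Without FPC: n₀ = (1.96×20.7/3.47)² = 136.708. With FPC: n = n₀N/(n₀+N-1) = 128.7 → n = 129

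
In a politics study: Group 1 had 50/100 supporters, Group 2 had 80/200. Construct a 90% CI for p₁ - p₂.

p̂₁ = 0.5, p̂₂ = 0.4. Difference = 0.1. CI = (-0.0, 0.2)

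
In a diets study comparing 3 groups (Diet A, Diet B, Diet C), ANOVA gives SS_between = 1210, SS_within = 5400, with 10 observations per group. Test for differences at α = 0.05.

df_between = 2, df_within = 27. F = MS_between/MS_within = 605.0/200.0 = 3.025. F_crit ≈ 3.354. Fail to reject H₀.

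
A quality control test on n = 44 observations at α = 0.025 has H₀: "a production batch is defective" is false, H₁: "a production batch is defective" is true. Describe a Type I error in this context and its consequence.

Type I error: rejecting H₀ when it is true — concluding that a production batch is defective when in fact it is not. Consequence: scrapping a good batch — wasted material and cost for no reason.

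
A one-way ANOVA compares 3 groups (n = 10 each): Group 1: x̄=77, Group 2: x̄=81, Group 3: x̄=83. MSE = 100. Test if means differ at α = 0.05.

Grand mean = 80.33. SS_between = 186.67, MS_between = 93.33. F = 0.933, F_crit ≈ 3.354. Fail to reject H₀.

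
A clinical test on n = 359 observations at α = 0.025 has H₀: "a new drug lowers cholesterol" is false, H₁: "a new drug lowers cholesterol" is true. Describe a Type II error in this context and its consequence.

Type II error: failing to reject H₀ when it is false — concluding that a new drug lowers cholesterol is not supported when in fact it is. Consequence: shelving an effective drug — patients miss out on a treatment that would have helped.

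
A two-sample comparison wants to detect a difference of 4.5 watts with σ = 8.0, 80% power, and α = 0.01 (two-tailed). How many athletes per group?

n per group = 2(z_α/2 + z_β)²σ²/d² = 2×(2.576 + 0.84)²×8.0²/4.5² = 73.8 → n = 74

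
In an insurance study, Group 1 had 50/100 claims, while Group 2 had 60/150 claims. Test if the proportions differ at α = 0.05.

p̂₁ = 0.5, p̂₂ = 0.4, pooled p̂ = 0.44. z = 1.56. Critical: ±1.96. Fail to reject H₀.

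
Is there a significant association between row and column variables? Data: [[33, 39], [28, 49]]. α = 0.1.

χ² = 1.38. df = 1, critical = 2.706. Fail to reject H₀. No evidence of dependence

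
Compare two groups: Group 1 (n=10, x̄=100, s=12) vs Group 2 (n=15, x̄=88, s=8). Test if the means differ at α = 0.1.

Pooled sp = 9.76. t = 3.011, df = 23. Critical t = ±1.714. Reject H₀.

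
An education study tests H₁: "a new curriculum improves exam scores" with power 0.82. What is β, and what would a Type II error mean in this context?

β = 1 - power = 1 - 0.82 = 0.18. A Type II error is failing to reject H₀ when H₀ is false (false negative) — here, failing to conclude that a new curriculum improves exam scores when in fact it is true. Consequence: keeping the old curriculum when the new one would have helped students.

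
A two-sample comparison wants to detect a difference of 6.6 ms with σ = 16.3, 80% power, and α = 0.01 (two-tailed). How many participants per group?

n per group = 2(z_α/2 + z_β)²σ²/d² = 2×(2.576 + 0.84)²×16.3²/6.6² = 142.3 → n = 143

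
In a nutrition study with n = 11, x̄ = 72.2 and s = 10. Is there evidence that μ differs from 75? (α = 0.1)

t = (x̄ - μ₀)/(s/√n) = (72.2 - 75)/(10/√11) = -0.929. df = 10, critical t = ±1.812. Fail to reject H₀.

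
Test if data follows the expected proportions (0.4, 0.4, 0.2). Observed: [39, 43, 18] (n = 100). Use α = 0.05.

Expected: [40.0, 40.0, 20.0]. χ² = 0.45. df = 2, critical = 5.991. Fail to reject H₀.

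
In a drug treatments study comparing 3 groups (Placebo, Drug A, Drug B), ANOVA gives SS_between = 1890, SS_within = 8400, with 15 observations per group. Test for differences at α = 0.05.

df_between = 2, df_within = 42. F = MS_between/MS_within = 945.0/200.0 = 4.725. F_crit ≈ 3.22. Reject H₀. At least one mean differs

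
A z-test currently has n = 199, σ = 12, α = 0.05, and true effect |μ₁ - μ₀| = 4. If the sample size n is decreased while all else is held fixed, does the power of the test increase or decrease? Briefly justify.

Power decreases: a smaller n inflates the standard error σ/√n, pulling the sampling distribution under H₁ back toward the critical value.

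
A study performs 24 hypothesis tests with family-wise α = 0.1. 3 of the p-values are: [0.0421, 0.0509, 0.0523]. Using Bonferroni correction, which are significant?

Bonferroni α = 0.1/24 = 0.00417. None of the given p-values are significant.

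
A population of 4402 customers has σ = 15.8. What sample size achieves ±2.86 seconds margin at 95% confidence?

Without FPC: n₀ = (1.96×15.8/2.86)² = 117.245. With FPC: n = n₀N/(n₀+N-1) = 114.2 → n = 115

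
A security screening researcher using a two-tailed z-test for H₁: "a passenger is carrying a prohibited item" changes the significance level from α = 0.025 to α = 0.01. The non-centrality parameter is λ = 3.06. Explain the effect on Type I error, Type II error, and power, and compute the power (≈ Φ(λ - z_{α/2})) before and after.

Decreasing α from 0.025 to 0.01:
• Type I error rate decreases (α is the Type I rate by definition).
• Critical value moves from z_{α/2} = 2.241 to 2.576, so power = Φ(λ - z_{α/2}) goes from Φ(3.06 - 2.241) = 0.794 to Φ(3.06 - 2.576) = 0.686.
• Type II error rate β = 1 - power therefore increases (0.206 → 0.314).
Appropriate when false positives are costly — here, detaining an innocent passenger — delay and inconvenience.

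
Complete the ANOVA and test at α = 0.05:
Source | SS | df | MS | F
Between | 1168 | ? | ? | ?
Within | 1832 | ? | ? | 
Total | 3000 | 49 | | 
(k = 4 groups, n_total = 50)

df_between = 3, df_within = 46. MS_between = 389.33, MS_within = 39.83. F = 9.776, F_crit ≈ 2.807. Reject H₀.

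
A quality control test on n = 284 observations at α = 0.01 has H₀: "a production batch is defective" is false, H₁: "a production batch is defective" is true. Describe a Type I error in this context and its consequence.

Type I error: rejecting H₀ when it is true — concluding that a production batch is defective when in fact it is not. Consequence: scrapping a good batch — wasted material and cost for no reason.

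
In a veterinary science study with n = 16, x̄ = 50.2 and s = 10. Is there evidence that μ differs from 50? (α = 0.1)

t = (x̄ - μ₀)/(s/√n) = (50.2 - 50)/(10/√16) = 0.08. df = 15, critical t = ±1.753. Fail to reject H₀.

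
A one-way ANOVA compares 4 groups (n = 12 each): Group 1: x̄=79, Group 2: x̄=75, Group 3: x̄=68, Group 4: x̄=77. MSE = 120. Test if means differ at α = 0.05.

Grand mean = 74.75. SS_between = 825.0, MS_between = 275.0. F = 2.292, F_crit ≈ 2.816. Fail to reject H₀.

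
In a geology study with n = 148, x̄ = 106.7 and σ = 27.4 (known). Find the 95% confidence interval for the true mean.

CI = x̄ ± z*(σ/√n) = 106.7 ± 1.96(27.4/√148) = 106.7 ± 4.41 = (102.29, 111.11)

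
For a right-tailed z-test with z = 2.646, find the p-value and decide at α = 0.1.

p = P(Z > 2.646) = 1 - Φ(2.646) ≈ 0.0041. Since p < 0.1, reject H₀ (significant) at α = 0.1.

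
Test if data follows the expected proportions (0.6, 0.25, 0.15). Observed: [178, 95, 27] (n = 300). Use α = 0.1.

Expected: [180.0, 75.0, 45.0]. χ² = 12.556. df = 2, critical = 4.605. Reject H₀.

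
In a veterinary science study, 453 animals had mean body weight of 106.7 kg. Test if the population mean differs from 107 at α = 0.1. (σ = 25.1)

z = (x̄ - μ₀)/(σ/√n) = (106.7 - 107)/(25.1/√453) = -0.254. Critical value: ±1.645. Since |-0.254| ≤ 1.645, Fail to reject H₀.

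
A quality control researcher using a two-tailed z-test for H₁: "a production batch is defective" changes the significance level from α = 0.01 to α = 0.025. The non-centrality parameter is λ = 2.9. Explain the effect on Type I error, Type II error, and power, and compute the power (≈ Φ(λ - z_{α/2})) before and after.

Increasing α from 0.01 to 0.025:
• Type I error rate increases (α is the Type I rate by definition).
• Critical value moves from z_{α/2} = 2.576 to 2.241, so power = Φ(λ - z_{α/2}) goes from Φ(2.9 - 2.576) = 0.627 to Φ(2.9 - 2.241) = 0.745.
• Type II error rate β = 1 - power therefore decreases (0.373 → 0.255).
Appropriate when false negatives are costly — here, shipping a defective batch — faulty products reach customers.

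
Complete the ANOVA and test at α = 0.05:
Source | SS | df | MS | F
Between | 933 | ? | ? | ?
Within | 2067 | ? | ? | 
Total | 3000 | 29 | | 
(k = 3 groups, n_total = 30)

df_between = 2, df_within = 27. MS_between = 466.5, MS_within = 76.56. F = 6.094, F_crit ≈ 3.354. Reject H₀.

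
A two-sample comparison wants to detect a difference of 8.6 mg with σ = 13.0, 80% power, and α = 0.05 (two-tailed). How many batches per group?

n per group = 2(z_α/2 + z_β)²σ²/d² = 2×(1.96 + 0.84)²×13.0²/8.6² = 35.8 → n = 36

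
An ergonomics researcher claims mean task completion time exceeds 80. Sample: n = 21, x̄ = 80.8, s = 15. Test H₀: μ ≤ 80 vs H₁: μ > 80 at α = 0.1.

t = (80.8 - 80)/(15/√21) = 0.244, df = 20. Critical t = 1.325. Fail to reject H₀.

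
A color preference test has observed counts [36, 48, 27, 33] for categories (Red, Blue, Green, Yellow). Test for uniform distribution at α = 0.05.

Expected = 36 each. χ² = Σ(O-E)²/E = 6.5. df = 3, critical value = 7.815. Fail to reject H₀.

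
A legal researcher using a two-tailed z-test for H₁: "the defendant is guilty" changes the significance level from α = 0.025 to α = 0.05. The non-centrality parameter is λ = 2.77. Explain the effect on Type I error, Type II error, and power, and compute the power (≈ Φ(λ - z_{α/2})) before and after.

Increasing α from 0.025 to 0.05:
• Type I error rate increases (α is the Type I rate by definition).
• Critical value moves from z_{α/2} = 2.241 to 1.96, so power = Φ(λ - z_{α/2}) goes from Φ(2.77 - 2.241) = 0.702 to Φ(2.77 - 1.96) = 0.791.
• Type II error rate β = 1 - power therefore decreases (0.298 → 0.209).
Appropriate when false negatives are costly — here, acquitting a guilty person.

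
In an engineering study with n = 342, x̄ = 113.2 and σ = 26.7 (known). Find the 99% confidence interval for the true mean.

CI = x̄ ± z*(σ/√n) = 113.2 ± 2.576(26.7/√342) = 113.2 ± 3.72 = (109.48, 116.92)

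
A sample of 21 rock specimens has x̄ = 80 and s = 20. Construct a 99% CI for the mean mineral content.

CI = x̄ ± t*(s/√n) = 80 ± 2.845(20/√21) = (67.58, 92.42)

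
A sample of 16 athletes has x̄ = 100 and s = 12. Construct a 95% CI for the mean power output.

CI = x̄ ± t*(s/√n) = 100 ± 2.131(12/√16) = (93.61, 106.39)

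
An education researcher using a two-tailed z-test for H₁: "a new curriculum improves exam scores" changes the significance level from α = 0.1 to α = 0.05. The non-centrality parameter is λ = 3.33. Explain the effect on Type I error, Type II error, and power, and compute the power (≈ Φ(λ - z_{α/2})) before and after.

Decreasing α from 0.1 to 0.05:
• Type I error rate decreases (α is the Type I rate by definition).
• Critical value moves from z_{α/2} = 1.645 to 1.96, so power = Φ(λ - z_{α/2}) goes from Φ(3.33 - 1.645) = 0.954 to Φ(3.33 - 1.96) = 0.915.
• Type II error rate β = 1 - power therefore increases (0.046 → 0.085).
Appropriate when false positives are costly — here, adopting a curriculum that gives no real benefit — disruption for nothing.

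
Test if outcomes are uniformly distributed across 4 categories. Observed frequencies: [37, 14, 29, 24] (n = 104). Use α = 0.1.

Expected = 26 each. χ² = Σ(O-E)²/E = 10.692. df = 3, critical value = 6.251. Reject H₀.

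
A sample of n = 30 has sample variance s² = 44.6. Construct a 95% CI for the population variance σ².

df = 29. χ²_{0.025} = 45.722, χ²_{0.975} = 16.047. CI for σ² = ((n-1)s²/χ²_{α/2}, (n-1)s²/χ²_{1-α/2}) = (29·44.6/45.722, 29·44.6/16.047) = (28.29, 80.6)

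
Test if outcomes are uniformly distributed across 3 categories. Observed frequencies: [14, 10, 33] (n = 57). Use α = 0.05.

Expected = 19 each. χ² = Σ(O-E)²/E = 15.895. df = 2, critical value = 5.991. Reject H₀.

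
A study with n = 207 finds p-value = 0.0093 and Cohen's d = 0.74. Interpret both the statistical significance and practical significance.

Statistically significant (p = 0.0093 < 0.05). Cohen's d = 0.74 indicates a medium effect size. Both statistical and practical significance should be considered.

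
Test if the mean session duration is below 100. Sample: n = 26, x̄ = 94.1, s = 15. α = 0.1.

t = (94.1 - 100)/(15/√26) = -2.006, df = 25. Critical t = -1.316. Reject H₀.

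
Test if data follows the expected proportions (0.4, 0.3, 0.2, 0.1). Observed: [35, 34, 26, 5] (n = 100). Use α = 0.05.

Expected: [40.0, 30.0, 20.0, 10.0]. χ² = 5.458. df = 3, critical = 7.815. Fail to reject H₀.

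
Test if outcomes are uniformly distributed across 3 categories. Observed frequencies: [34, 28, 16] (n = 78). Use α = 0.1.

Expected = 26 each. χ² = Σ(O-E)²/E = 6.462. df = 2, critical value = 4.605. Reject H₀.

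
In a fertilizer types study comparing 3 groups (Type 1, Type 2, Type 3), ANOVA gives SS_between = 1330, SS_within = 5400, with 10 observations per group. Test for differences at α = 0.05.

df_between = 2, df_within = 27. F = MS_between/MS_within = 665.0/200.0 = 3.325. F_crit ≈ 3.354. Fail to reject H₀.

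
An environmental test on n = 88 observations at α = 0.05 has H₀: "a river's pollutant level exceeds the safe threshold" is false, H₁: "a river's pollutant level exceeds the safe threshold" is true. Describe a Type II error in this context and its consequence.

Type II error: failing to reject H₀ when it is false — concluding that a river's pollutant level exceeds the safe threshold is not supported when in fact it is. Consequence: allowing unsafe pollution to continue.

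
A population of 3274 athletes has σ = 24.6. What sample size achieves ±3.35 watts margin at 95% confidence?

Without FPC: n₀ = (1.96×24.6/3.35)² = 207.154. With FPC: n = n₀N/(n₀+N-1) = 194.9 → n = 195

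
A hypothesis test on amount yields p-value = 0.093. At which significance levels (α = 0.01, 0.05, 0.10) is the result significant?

p = 0.093. Significant at: α = 0.1.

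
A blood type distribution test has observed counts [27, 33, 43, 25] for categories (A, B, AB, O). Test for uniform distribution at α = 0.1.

Expected = 32 each. χ² = Σ(O-E)²/E = 6.125. df = 3, critical value = 6.251. Fail to reject H₀.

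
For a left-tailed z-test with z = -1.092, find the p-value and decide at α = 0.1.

p = P(Z < -1.092) = Φ(-1.092) ≈ 0.1374. Since p ≥ 0.1, fail to reject H₀ (not significant) at α = 0.1.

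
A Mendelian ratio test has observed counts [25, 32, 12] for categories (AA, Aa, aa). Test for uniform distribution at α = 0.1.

Expected = 23 each. χ² = Σ(O-E)²/E = 8.957. df = 2, critical value = 4.605. Reject H₀.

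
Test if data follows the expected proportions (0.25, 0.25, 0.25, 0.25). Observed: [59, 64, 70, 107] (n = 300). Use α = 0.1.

Expected: [75.0, 75.0, 75.0, 75.0]. χ² = 19.013. df = 3, critical = 6.251. Reject H₀.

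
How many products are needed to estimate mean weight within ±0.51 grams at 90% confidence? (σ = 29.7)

n = (z*σ/E)² = (1.645×29.7/0.51)² = 9177.1 → n = 9178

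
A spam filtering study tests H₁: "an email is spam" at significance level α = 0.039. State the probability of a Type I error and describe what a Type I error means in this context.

P(Type I error) = α = 0.039. A Type I error is rejecting H₀ when H₀ is actually true (false positive) — here, concluding that an email is spam when in fact this is not the case. Consequence: a legitimate email is sent to the spam folder and the user misses it.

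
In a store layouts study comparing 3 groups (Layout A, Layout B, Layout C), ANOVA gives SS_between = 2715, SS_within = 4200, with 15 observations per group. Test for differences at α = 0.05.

df_between = 2, df_within = 42. F = MS_between/MS_within = 1357.5/100.0 = 13.575. F_crit ≈ 3.22. Reject H₀. At least one mean differs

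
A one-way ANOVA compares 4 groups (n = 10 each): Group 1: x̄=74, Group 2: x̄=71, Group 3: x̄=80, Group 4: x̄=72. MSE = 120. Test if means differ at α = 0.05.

Grand mean = 74.25. SS_between = 487.5, MS_between = 162.5. F = 1.354, F_crit ≈ 2.866. Fail to reject H₀.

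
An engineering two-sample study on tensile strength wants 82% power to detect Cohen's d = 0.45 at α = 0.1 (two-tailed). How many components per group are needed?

z_{α/2} = 1.645, z_β = Φ⁻¹(0.82) = 0.915. For small effect (d = 0.45): n per group = 2(z_{α/2} + z_β)²/d² = 2(1.645 + 0.915)²/0.45² = 64.7 → 65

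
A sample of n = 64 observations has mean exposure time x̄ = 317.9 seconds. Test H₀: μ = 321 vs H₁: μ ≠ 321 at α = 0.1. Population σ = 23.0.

z = (x̄ - μ₀)/(σ/√n) = (317.9 - 321)/(23.0/√64) = -1.078. Critical value: ±1.645. Since |-1.078| ≤ 1.645, Fail to reject H₀.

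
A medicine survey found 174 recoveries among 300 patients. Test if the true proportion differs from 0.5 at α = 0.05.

p̂ = 0.58, p₀ = 0.5. z = (p̂ - p₀)/√(p₀(1-p₀)/n) = 2.771. Critical: ±1.96. Reject H₀.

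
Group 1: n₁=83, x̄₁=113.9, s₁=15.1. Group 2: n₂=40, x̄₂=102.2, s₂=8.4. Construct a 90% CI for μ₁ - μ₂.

Difference = 11.7. SE = √(15.1²/83 + 8.4²/40) = 2.124. CI = (8.21, 15.19)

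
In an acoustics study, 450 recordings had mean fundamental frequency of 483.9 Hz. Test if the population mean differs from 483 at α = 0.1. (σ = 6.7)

z = (x̄ - μ₀)/(σ/√n) = (483.9 - 483)/(6.7/√450) = 2.85. Critical value: ±1.645. Since |2.85| > 1.645, Reject H₀.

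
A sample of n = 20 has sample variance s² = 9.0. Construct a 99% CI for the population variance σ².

df = 19. χ²_{0.005} = 38.582, χ²_{0.995} = 6.844. CI for σ² = ((n-1)s²/χ²_{α/2}, (n-1)s²/χ²_{1-α/2}) = (19·9.0/38.582, 19·9.0/6.844) = (4.43, 24.99)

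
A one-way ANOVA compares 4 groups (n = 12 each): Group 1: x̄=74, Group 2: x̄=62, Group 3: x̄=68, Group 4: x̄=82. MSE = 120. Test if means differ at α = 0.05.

Grand mean = 71.5. SS_between = 2628.0, MS_between = 876.0. F = 7.3, F_crit ≈ 2.816. Reject H₀.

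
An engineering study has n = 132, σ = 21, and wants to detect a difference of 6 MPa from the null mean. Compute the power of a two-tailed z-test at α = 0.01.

SE = σ/√n = 21/√132 = 1.828. Non-centrality λ = d/SE = 6/1.828 = 3.283. Power ≈ Φ(λ - z_{α/2}) = Φ(3.283 - 2.576) = Φ(0.707) = 0.76.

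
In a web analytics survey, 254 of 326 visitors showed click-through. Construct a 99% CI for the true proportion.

p̂ = 0.779. CI = p̂ ± z*√(p̂(1-p̂)/n) = (0.72, 0.838)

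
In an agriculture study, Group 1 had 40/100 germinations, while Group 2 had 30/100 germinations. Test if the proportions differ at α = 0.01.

p̂₁ = 0.4, p̂₂ = 0.3, pooled p̂ = 0.35. z = 1.482. Critical: ±2.576. Fail to reject H₀.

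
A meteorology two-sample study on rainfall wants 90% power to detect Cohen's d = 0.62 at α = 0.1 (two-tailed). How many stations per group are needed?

z_{α/2} = 1.645, z_β = Φ⁻¹(0.9) = 1.282. For medium effect (d = 0.62): n per group = 2(z_{α/2} + z_β)²/d² = 2(1.645 + 1.282)²/0.62² = 44.6 → 45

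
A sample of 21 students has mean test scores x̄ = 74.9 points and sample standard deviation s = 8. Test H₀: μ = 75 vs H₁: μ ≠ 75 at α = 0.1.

t = (x̄ - μ₀)/(s/√n) = (74.9 - 75)/(8/√21) = -0.057. df = 20, critical t = ±1.725. Fail to reject H₀.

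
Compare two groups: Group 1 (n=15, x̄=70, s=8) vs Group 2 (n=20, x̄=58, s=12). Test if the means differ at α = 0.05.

Pooled sp = 10.49. t = 3.349, df = 33. Critical t = ±2.035. Reject H₀.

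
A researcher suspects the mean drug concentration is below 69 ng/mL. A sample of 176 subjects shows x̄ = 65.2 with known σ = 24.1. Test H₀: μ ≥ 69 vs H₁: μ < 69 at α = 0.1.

z = -2.092. Critical value: -1.28. Reject H₀.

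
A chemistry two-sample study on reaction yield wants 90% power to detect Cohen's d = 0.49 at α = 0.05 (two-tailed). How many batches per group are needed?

z_{α/2} = 1.96, z_β = Φ⁻¹(0.9) = 1.282. For small effect (d = 0.49): n per group = 2(z_{α/2} + z_β)²/d² = 2(1.96 + 1.282)²/0.49² = 87.6 → 88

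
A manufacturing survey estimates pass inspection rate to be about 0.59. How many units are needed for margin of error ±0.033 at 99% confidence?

n = z²p(1-p)/E² = 2.576²×0.59×0.41/0.033² = 1474.01 → n = 1475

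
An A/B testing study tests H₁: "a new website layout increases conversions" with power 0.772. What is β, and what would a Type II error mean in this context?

β = 1 - power = 1 - 0.772 = 0.228. A Type II error is failing to reject H₀ when H₀ is false (false negative) — here, failing to conclude that a new website layout increases conversions when in fact it is true. Consequence: discarding a layout that would have improved conversions — lost revenue.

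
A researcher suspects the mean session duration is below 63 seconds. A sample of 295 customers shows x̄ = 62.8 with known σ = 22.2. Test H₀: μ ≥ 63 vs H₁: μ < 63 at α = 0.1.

z = -0.155. Critical value: -1.28. Fail to reject H₀.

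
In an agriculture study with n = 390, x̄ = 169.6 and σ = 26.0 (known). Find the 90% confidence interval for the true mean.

CI = x̄ ± z*(σ/√n) = 169.6 ± 1.645(26.0/√390) = 169.6 ± 2.17 = (167.43, 171.77)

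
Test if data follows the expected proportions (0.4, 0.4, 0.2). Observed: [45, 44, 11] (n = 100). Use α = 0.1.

Expected: [40.0, 40.0, 20.0]. χ² = 5.075. df = 2, critical = 4.605. Reject H₀.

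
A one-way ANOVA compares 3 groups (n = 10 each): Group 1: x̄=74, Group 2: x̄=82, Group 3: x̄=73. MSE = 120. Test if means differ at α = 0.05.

Grand mean = 76.33. SS_between = 486.67, MS_between = 243.33. F = 2.028, F_crit ≈ 3.354. Fail to reject H₀.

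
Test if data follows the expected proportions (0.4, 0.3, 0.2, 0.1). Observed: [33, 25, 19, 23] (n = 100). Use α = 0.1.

Expected: [40.0, 30.0, 20.0, 10.0]. χ² = 19.008. df = 3, critical = 6.251. Reject H₀.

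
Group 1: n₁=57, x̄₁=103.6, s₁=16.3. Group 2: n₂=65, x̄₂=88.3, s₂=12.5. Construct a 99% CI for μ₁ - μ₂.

Difference = 15.3. SE = √(16.3²/57 + 12.5²/65) = 2.658. CI = (8.45, 22.15)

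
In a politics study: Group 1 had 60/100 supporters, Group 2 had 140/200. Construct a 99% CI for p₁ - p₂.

p̂₁ = 0.6, p̂₂ = 0.7. Difference = -0.1. CI = (-0.251, 0.051)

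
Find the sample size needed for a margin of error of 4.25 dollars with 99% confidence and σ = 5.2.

n = (z*σ/E)² = (2.576×5.2/4.25)² = 9.9 → n = 10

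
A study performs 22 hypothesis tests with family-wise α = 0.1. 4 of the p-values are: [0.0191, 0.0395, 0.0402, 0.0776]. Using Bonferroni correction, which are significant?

Bonferroni α = 0.1/22 = 0.00455. None of the given p-values are significant.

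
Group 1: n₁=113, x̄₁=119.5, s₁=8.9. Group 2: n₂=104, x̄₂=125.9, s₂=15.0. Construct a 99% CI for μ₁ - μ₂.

Difference = -6.4. SE = √(8.9²/113 + 15.0²/104) = 1.692. CI = (-10.76, -2.04)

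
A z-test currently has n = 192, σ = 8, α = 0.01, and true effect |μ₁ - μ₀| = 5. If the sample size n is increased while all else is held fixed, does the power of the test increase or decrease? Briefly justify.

Power increases: a larger n shrinks the standard error σ/√n, moving the sampling distribution under H₁ further from the critical value.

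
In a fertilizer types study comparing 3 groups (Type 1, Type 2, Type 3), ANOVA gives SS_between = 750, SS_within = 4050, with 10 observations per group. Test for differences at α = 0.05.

df_between = 2, df_within = 27. F = MS_between/MS_within = 375.0/150.0 = 2.5. F_crit ≈ 3.354. Fail to reject H₀.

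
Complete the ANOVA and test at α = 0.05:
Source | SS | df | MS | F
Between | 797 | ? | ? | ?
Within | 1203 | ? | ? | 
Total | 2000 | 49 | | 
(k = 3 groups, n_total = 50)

df_between = 2, df_within = 47. MS_between = 398.5, MS_within = 25.6. F = 15.569, F_crit ≈ 3.195. Reject H₀.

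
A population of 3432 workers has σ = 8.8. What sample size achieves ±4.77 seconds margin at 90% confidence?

Without FPC: n₀ = (1.645×8.8/4.77)² = 9.21. With FPC: n = n₀N/(n₀+N-1) = 9.2 → n = 10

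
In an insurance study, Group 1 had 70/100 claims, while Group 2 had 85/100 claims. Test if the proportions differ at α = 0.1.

p̂₁ = 0.7, p̂₂ = 0.85, pooled p̂ = 0.775. z = -2.54. Critical: ±1.645. Reject H₀.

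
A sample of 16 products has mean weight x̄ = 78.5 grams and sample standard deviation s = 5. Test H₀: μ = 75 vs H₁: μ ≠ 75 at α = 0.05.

t = (x̄ - μ₀)/(s/√n) = (78.5 - 75)/(5/√16) = 2.8. df = 15, critical t = ±2.131. Reject H₀.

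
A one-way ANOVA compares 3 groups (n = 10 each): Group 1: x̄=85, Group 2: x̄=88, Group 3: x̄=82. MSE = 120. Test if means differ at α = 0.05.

Grand mean = 85.0. SS_between = 180.0, MS_between = 90.0. F = 0.75, F_crit ≈ 3.354. Fail to reject H₀.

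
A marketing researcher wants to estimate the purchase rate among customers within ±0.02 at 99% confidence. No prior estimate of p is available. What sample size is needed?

Conservative approach: use p = 0.5 (maximizes p(1-p) = 0.25). n = z²(0.25)/E² = 2.576²×0.25/0.02² = 4147.4 → n = 4148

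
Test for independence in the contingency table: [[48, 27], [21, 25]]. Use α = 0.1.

χ² = 3.917. df = 1, critical = 2.706. Reject H₀. Variables are dependent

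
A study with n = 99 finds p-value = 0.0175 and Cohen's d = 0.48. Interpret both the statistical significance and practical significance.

Statistically significant (p = 0.0175 < 0.05). Cohen's d = 0.48 indicates a small effect size. Both statistical and practical significance should be considered.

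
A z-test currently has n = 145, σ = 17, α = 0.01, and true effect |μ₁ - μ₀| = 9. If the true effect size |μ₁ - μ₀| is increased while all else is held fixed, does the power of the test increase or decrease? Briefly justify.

Power increases: a larger true effect increases the non-centrality λ = |μ₁ - μ₀|/(σ/√n).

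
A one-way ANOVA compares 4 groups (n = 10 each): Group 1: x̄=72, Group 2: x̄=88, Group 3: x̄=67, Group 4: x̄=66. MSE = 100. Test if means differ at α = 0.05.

Grand mean = 73.25. SS_between = 3107.5, MS_between = 1035.83. F = 10.358, F_crit ≈ 2.866. Reject H₀.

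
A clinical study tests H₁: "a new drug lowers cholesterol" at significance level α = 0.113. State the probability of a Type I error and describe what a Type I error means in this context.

P(Type I error) = α = 0.113. A Type I error is rejecting H₀ when H₀ is actually true (false positive) — here, concluding that a new drug lowers cholesterol when in fact this is not the case. Consequence: approving an ineffective drug — patients take a useless medication and may skip effective alternatives.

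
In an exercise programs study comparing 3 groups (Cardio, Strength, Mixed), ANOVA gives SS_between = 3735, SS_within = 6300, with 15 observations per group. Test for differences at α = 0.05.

df_between = 2, df_within = 42. F = MS_between/MS_within = 1867.5/150.0 = 12.45. F_crit ≈ 3.22. Reject H₀. At least one mean differs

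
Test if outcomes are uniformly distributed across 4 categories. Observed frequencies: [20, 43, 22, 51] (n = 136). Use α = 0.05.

Expected = 34 each. χ² = Σ(O-E)²/E = 20.882. df = 3, critical value = 7.815. Reject H₀.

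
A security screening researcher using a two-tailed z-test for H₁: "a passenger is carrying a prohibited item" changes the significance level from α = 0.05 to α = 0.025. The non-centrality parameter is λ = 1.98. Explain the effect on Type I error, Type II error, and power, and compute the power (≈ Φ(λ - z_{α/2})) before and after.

Decreasing α from 0.05 to 0.025:
• Type I error rate decreases (α is the Type I rate by definition).
• Critical value moves from z_{α/2} = 1.96 to 2.241, so power = Φ(λ - z_{α/2}) goes from Φ(1.98 - 1.96) = 0.508 to Φ(1.98 - 2.241) = 0.397.
• Type II error rate β = 1 - power therefore increases (0.492 → 0.603).
Appropriate when false positives are costly — here, detaining an innocent passenger — delay and inconvenience.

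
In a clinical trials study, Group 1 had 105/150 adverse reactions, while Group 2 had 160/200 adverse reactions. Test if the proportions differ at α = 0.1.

p̂₁ = 0.7, p̂₂ = 0.8, pooled p̂ = 0.757. z = -2.159. Critical: ±1.645. Reject H₀.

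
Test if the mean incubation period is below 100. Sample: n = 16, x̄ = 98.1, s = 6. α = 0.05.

t = (98.1 - 100)/(6/√16) = -1.267, df = 15. Critical t = -1.753. Fail to reject H₀.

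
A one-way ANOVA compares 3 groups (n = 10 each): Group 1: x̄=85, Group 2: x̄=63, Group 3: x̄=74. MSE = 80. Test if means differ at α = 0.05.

Grand mean = 74.0. SS_between = 2420.0, MS_between = 1210.0. F = 15.125, F_crit ≈ 3.354. Reject H₀.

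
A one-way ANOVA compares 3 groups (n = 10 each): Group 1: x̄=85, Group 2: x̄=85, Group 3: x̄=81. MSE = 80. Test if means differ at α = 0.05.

Grand mean = 83.67. SS_between = 106.67, MS_between = 53.33. F = 0.667, F_crit ≈ 3.354. Fail to reject H₀.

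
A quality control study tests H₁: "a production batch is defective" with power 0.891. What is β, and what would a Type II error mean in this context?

β = 1 - power = 1 - 0.891 = 0.109. A Type II error is failing to reject H₀ when H₀ is false (false negative) — here, failing to conclude that a production batch is defective when in fact it is true. Consequence: shipping a defective batch — faulty products reach customers.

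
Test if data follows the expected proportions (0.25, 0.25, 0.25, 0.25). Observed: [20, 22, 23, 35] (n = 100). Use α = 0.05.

Expected: [25.0, 25.0, 25.0, 25.0]. χ² = 5.52. df = 3, critical = 7.815. Fail to reject H₀.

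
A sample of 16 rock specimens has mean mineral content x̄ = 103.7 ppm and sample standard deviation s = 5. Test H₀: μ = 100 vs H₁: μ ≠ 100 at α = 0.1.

t = (x̄ - μ₀)/(s/√n) = (103.7 - 100)/(5/√16) = 2.96. df = 15, critical t = ±1.753. Reject H₀.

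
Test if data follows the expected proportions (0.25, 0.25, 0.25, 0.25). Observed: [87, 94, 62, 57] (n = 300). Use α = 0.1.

Expected: [75.0, 75.0, 75.0, 75.0]. χ² = 13.307. df = 3, critical = 6.251. Reject H₀.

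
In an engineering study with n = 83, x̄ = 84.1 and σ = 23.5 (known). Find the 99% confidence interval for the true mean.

CI = x̄ ± z*(σ/√n) = 84.1 ± 2.576(23.5/√83) = 84.1 ± 6.64 = (77.46, 90.74)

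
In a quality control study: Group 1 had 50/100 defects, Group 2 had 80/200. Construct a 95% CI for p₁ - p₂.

p̂₁ = 0.5, p̂₂ = 0.4. Difference = 0.1. CI = (-0.019, 0.219)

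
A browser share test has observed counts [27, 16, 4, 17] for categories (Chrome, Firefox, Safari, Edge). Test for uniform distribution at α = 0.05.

Expected = 16 each. χ² = Σ(O-E)²/E = 16.625. df = 3, critical value = 7.815. Reject H₀.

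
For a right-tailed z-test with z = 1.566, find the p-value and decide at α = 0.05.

p = P(Z > 1.566) = 1 - Φ(1.566) ≈ 0.0587. Since p ≥ 0.05, fail to reject H₀ (not significant) at α = 0.05.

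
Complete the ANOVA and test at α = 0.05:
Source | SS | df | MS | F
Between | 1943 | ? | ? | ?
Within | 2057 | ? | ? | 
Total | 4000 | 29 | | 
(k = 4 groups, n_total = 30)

df_between = 3, df_within = 26. MS_between = 647.67, MS_within = 79.12. F = 8.186, F_crit ≈ 2.975. Reject H₀.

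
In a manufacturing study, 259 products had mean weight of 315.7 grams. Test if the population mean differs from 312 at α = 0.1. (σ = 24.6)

z = (x̄ - μ₀)/(σ/√n) = (315.7 - 312)/(24.6/√259) = 2.421. Critical value: ±1.645. Since |2.421| > 1.645, Reject H₀.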